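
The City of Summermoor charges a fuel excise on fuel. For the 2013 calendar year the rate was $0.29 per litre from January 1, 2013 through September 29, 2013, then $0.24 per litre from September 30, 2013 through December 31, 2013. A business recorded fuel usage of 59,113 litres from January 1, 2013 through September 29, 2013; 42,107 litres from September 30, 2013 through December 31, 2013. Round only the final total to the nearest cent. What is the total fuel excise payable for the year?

$27248.45

January 1 – September 29, 2013: 59,113 litres at $0.29/litre → $17142.77
September 30 – December 31, 2013: 42,107 litres at $0.24/litre → $10105.68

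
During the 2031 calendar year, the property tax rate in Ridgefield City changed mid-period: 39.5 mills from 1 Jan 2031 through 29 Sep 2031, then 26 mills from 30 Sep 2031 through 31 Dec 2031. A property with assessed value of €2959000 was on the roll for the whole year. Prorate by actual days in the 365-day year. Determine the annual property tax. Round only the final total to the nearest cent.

1 Jan – 29 Sep 2031: 272 days at 39.5 mills → €2959000 × 3.95% × 272/365 = €87099.9890
30 Sep – 31 Dec 2031: 93 days at 26 mills → €2959000 × 2.6% × 93/365 = €19602.3616
Total = €106702.3507

€106702.35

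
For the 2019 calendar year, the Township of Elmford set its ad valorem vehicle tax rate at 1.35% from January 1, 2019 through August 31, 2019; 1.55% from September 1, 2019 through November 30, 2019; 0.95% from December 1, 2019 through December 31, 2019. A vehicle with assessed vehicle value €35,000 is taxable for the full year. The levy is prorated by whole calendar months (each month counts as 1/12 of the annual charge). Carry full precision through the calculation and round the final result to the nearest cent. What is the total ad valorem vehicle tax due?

€478.33

January 1 – August 31, 2019: 8 months at 1.35% → €35,000 × 1.35% × 8/12 = €315.0000
September 1 – November 30, 2019: 3 months at 1.55% → €35,000 × 1.55% × 3/12 = €135.6250
December 1 – December 31, 2019: 1 month at 0.95% → €35,000 × 0.95% × 1/12 = €27.7083
Total = €478.3333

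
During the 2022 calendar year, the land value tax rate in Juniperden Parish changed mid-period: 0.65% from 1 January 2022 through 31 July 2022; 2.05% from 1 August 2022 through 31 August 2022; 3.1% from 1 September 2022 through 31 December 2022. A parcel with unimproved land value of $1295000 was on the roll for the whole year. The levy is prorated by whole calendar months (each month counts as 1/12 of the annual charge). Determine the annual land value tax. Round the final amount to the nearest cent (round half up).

$20504.17

1 January – 31 July 2022: 7 months at 0.65% → $1295000 × 0.65% × 7/12 = $4910.2083
1 August – 31 August 2022: 1 month at 2.05% → $1295000 × 2.05% × 1/12 = $2212.2917
1 September – 31 December 2022: 4 months at 3.1% → $1295000 × 3.1% × 4/12 = $13381.6667
Total = $20504.1667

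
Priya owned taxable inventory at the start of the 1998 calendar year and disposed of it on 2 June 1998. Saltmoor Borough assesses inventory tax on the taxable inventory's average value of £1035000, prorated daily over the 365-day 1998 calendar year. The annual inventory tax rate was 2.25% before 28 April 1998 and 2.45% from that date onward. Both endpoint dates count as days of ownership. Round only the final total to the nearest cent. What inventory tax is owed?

£9965.77

1 January – 27 April 1998: 117 days at 2.25% → £1035000 × 2.25% × 117/365 = £7464.7603
28 April – 2 June 1998: 36 days at 2.45% → £1035000 × 2.45% × 36/365 = £2501.0137
Total = £9965.7740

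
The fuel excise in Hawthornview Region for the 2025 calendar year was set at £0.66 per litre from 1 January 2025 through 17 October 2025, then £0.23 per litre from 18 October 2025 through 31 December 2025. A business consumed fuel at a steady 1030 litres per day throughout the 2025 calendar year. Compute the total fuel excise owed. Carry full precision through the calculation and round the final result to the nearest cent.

1 January – 17 October 2025: 290 days × 1030 litres/day = 298,700 litres at £0.66/litre → £197,142.00
18 October – 31 December 2025: 75 days × 1030 litres/day = 77,250 litres at £0.23/litre → £17,767.50

£214,909.50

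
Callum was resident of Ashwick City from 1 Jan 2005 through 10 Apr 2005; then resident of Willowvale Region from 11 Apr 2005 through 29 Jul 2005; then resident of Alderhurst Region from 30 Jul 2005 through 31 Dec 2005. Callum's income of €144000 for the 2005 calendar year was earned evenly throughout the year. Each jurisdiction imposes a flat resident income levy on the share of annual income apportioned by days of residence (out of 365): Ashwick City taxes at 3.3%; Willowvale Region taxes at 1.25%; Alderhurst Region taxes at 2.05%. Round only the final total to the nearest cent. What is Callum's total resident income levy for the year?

€3097.97

Ashwick City, 1 Jan – 10 Apr 2005: 100 days → €144000 × 3.3% × 100/365 = €1301.9178
Willowvale Region, 11 Apr – 29 Jul 2005: 110 days → €144000 × 1.25% × 110/365 = €542.4658
Alderhurst Region, 30 Jul – 31 Dec 2005: 155 days → €144000 × 2.05% × 155/365 = €1253.5890
Total = €3097.9726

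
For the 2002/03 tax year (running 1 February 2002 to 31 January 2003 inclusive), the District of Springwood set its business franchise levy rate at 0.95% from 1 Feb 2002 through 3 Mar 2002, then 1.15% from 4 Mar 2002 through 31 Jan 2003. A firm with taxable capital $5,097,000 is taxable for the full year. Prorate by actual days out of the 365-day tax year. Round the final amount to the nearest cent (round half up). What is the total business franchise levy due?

$57,749.71

1 Feb – 3 Mar 2002: 31 days at 0.95% → $5,097,000 × 0.95% × 31/365 = $4,112.5110
4 Mar 2002 – 31 Jan 2003: 334 days at 1.15% → $5,097,000 × 1.15% × 334/365 = $53,637.1973
Total = $57,749.7082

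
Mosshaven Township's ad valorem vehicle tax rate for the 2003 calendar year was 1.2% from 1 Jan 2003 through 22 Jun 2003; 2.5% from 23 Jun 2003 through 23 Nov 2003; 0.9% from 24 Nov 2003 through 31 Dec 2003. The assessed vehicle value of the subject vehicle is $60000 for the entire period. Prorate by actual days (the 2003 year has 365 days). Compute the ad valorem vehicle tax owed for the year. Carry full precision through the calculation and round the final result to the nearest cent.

1 Jan – 22 Jun 2003: 173 days at 1.2% → $60000 × 1.2% × 173/365 = $341.2603
23 Jun – 23 Nov 2003: 154 days at 2.5% → $60000 × 2.5% × 154/365 = $632.8767
24 Nov – 31 Dec 2003: 38 days at 0.9% → $60000 × 0.9% × 38/365 = $56.2192
Total = $1030.3562

$1030.36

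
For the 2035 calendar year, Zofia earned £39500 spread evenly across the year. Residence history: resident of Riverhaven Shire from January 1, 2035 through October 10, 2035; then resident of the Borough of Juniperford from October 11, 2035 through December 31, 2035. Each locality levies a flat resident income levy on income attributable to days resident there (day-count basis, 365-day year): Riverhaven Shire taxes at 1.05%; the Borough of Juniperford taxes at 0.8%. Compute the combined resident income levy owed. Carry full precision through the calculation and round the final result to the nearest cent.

£392.57

Riverhaven Shire, January 1 – October 10, 2035: 283 days → £39500 × 1.05% × 283/365 = £321.5733
The Borough of Juniperford, October 11 – December 31, 2035: 82 days → £39500 × 0.8% × 82/365 = £70.9918
Total = £392.5651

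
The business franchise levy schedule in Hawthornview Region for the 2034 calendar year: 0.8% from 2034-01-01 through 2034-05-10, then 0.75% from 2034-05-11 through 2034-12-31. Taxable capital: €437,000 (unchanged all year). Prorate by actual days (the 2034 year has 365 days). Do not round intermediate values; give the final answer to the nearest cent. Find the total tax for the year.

€3,355.32

2034-01-01 to 2034-05-10: 130 days at 0.8% → €437,000 × 0.8% × 130/365 = €1,245.1507
2034-05-11 to 2034-12-31: 235 days at 0.75% → €437,000 × 0.75% × 235/365 = €2,110.1712
Total = €3,355.3219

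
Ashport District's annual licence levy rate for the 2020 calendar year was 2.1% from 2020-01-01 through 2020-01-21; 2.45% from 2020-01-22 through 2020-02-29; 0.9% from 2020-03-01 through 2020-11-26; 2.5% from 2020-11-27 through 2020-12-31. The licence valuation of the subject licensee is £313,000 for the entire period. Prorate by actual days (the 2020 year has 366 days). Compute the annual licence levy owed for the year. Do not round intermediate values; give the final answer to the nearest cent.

£4,028.38

2020-01-01 to 2020-01-21: 21 days at 2.1% → £313,000 × 2.1% × 21/366 = £377.1393
2020-01-22 to 2020-02-29: 39 days at 2.45% → £313,000 × 2.45% × 39/366 = £817.1352
2020-03-01 to 2020-11-26: 271 days at 0.9% → £313,000 × 0.9% × 271/366 = £2,085.8115
2020-11-27 to 2020-12-31: 35 days at 2.5% → £313,000 × 2.5% × 35/366 = £748.2923
Total = £4,028.3784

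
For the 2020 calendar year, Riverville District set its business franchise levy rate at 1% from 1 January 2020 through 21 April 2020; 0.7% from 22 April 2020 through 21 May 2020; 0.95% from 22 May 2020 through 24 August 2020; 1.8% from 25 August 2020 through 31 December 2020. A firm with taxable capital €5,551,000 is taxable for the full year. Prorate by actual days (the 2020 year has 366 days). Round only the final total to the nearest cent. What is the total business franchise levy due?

€69,076.58

1 January – 21 April 2020: 112 days at 1% → €5,551,000 × 1% × 112/366 = €16,986.6667
22 April – 21 May 2020: 30 days at 0.7% → €5,551,000 × 0.7% × 30/366 = €3,185.0000
22 May – 24 August 2020: 95 days at 0.95% → €5,551,000 × 0.95% × 95/366 = €13,687.9167
25 August – 31 December 2020: 129 days at 1.8% → €5,551,000 × 1.8% × 129/366 = €35,217.0000
Total = €69,076.5833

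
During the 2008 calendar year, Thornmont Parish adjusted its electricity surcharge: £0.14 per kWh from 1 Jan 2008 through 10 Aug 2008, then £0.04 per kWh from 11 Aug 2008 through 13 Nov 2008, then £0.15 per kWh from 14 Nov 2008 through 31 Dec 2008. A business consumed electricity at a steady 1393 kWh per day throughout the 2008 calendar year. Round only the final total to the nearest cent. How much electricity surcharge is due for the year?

£58,812.46

1 Jan – 10 Aug 2008: 223 days × 1393 kWh/day = 310,639 kWh at £0.14/kWh → £43,489.46
11 Aug – 13 Nov 2008: 95 days × 1393 kWh/day = 132,335 kWh at £0.04/kWh → £5,293.40
14 Nov – 31 Dec 2008: 48 days × 1393 kWh/day = 66,864 kWh at £0.15/kWh → £10,029.60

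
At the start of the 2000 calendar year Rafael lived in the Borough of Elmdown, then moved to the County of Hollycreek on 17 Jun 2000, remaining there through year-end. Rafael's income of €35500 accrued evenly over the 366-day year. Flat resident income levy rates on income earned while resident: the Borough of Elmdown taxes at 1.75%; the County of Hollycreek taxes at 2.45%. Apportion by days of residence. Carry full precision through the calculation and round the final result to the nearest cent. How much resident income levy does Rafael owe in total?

€755.68

The Borough of Elmdown, 1 Jan – 16 Jun 2000: 168 days → €35500 × 1.75% × 168/366 = €285.1639
The County of Hollycreek, 17 Jun – 31 Dec 2000: 198 days → €35500 × 2.45% × 198/366 = €470.5205
Total = €755.6844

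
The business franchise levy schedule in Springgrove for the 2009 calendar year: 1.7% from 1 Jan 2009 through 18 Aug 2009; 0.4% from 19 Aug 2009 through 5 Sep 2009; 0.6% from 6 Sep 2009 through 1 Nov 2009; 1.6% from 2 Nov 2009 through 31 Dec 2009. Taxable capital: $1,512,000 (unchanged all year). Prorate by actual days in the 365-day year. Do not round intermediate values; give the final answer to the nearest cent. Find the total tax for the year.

$21,888.79

1 Jan – 18 Aug 2009: 230 days at 1.7% → $1,512,000 × 1.7% × 230/365 = $16,197.0411
19 Aug – 5 Sep 2009: 18 days at 0.4% → $1,512,000 × 0.4% × 18/365 = $298.2575
6 Sep – 1 Nov 2009: 57 days at 0.6% → $1,512,000 × 0.6% × 57/365 = $1,416.7233
2 Nov – 31 Dec 2009: 60 days at 1.6% → $1,512,000 × 1.6% × 60/365 = $3,976.7671
Total = $21,888.7890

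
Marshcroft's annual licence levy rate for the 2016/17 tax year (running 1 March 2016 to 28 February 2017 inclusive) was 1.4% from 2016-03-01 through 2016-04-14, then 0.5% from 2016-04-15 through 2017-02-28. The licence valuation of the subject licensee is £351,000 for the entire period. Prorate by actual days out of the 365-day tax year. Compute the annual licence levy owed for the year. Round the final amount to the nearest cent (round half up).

2016-03-01 to 2016-04-14: 45 days at 1.4% → £351,000 × 1.4% × 45/365 = £605.8356
2016-04-15 to 2017-02-28: 320 days at 0.5% → £351,000 × 0.5% × 320/365 = £1,538.6301
Total = £2,144.4658

£2,144.47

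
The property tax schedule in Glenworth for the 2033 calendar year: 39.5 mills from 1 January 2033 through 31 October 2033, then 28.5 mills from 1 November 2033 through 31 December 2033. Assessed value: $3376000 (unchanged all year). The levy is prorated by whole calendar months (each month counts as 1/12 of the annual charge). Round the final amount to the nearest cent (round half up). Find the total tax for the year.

$127162.67

1 January – 31 October 2033: 10 months at 39.5 mills → $3376000 × 3.95% × 10/12 = $111126.6667
1 November – 31 December 2033: 2 months at 28.5 mills → $3376000 × 2.85% × 2/12 = $16036.0000
Total = $127162.6667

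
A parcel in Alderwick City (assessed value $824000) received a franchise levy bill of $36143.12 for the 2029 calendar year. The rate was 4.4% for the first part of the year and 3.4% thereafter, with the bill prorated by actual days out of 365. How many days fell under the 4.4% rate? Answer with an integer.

Let d = days at the first rate; then 365 − d days at the second rate.
$824000 × [4.4%·d + 3.4%·(365−d)] / 365 = $36143.12
Solving gives d = 360, so the new rate took effect on 27 December 2029.

360 days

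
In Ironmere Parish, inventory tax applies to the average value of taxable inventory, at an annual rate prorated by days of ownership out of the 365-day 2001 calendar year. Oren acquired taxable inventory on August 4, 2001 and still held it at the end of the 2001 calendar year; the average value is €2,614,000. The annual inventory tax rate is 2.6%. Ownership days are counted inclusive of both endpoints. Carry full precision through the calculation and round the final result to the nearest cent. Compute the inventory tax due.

Days held (August 4 – December 31, 2001): 150 out of 365
Tax = €2,614,000 × 2.6% × 150/365 = €27,930.4110

€27,930.41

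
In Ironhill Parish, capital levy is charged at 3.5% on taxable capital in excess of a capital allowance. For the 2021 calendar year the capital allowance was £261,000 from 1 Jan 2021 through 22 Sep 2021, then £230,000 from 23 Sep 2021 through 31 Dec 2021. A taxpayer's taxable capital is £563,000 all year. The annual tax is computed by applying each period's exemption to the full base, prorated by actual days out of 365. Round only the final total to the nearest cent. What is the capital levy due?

1 Jan – 22 Sep 2021: 265 days, exemption £261,000 → (£563,000 − £261,000) × 3.5% × 265/365 = £7,674.1096
23 Sep – 31 Dec 2021: 100 days, exemption £230,000 → (£563,000 − £230,000) × 3.5% × 100/365 = £3,193.1507
Total = £10,867.2603

£10,867.26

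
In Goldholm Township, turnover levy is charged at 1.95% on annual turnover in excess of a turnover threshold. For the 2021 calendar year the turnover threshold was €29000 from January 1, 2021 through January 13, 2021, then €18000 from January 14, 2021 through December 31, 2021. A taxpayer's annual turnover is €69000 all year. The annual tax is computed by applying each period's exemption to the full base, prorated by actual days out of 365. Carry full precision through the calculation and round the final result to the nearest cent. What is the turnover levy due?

January 1 – January 13, 2021: 13 days, exemption €29000 → (€69000 − €29000) × 1.95% × 13/365 = €27.7808
January 14 – December 31, 2021: 352 days, exemption €18000 → (€69000 − €18000) × 1.95% × 352/365 = €959.0795
Total = €986.8603

€986.86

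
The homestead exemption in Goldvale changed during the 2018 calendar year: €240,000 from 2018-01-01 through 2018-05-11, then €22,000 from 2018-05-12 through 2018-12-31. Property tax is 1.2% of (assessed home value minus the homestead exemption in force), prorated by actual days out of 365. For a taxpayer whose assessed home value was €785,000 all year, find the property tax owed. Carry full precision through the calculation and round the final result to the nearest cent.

2018-01-01 to 2018-05-11: 131 days, exemption €240,000 → (€785,000 − €240,000) × 1.2% × 131/365 = €2,347.2329
2018-05-12 to 2018-12-31: 234 days, exemption €22,000 → (€785,000 − €22,000) × 1.2% × 234/365 = €5,869.8740
Total = €8,217.1068

€8,217.11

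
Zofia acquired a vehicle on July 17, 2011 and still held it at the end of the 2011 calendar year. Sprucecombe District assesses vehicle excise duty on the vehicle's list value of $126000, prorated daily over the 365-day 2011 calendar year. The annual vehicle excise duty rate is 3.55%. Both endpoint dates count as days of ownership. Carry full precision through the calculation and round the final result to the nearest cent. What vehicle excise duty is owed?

Days held (July 17 – December 31, 2011): 168 out of 365
Tax = $126000 × 3.55% × 168/365 = $2058.8055

$2058.81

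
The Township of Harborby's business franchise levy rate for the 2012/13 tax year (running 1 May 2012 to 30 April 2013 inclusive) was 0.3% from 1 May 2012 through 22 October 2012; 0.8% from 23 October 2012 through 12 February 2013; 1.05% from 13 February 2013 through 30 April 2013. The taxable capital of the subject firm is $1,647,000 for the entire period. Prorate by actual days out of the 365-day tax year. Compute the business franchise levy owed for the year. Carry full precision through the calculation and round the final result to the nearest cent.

1 May – 22 October 2012: 175 days at 0.3% → $1,647,000 × 0.3% × 175/365 = $2,368.9726
23 October 2012 – 12 February 2013: 113 days at 0.8% → $1,647,000 × 0.8% × 113/365 = $4,079.1452
13 February – 30 April 2013: 77 days at 1.05% → $1,647,000 × 1.05% × 77/365 = $3,648.2178
Total = $10,096.3356

$10,096.34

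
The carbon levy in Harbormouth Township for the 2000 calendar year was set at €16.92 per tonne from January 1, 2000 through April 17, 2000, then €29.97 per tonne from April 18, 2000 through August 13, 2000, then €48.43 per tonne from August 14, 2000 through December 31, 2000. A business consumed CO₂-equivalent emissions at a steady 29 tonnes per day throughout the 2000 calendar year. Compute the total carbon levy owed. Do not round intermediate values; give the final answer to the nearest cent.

January 1 – April 17, 2000: 108 days × 29 tonnes/day = 3,132 tonnes at €16.92/tonne → €52,993.44
April 18 – August 13, 2000: 118 days × 29 tonnes/day = 3,422 tonnes at €29.97/tonne → €102,557.34
August 14 – December 31, 2000: 140 days × 29 tonnes/day = 4,060 tonnes at €48.43/tonne → €196,625.80

€352,176.58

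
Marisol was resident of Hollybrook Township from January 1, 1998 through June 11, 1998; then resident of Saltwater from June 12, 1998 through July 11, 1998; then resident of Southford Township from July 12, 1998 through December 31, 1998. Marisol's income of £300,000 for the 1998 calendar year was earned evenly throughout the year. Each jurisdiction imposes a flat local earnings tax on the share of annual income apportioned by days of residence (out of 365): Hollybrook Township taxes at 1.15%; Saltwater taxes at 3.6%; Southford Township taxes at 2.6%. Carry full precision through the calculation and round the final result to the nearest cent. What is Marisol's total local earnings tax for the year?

£6,115.89

Hollybrook Township, January 1 – June 11, 1998: 162 days → £300,000 × 1.15% × 162/365 = £1,531.2329
Saltwater, June 12 – July 11, 1998: 30 days → £300,000 × 3.6% × 30/365 = £887.6712
Southford Township, July 12 – December 31, 1998: 173 days → £300,000 × 2.6% × 173/365 = £3,696.9863
Total = £6,115.8904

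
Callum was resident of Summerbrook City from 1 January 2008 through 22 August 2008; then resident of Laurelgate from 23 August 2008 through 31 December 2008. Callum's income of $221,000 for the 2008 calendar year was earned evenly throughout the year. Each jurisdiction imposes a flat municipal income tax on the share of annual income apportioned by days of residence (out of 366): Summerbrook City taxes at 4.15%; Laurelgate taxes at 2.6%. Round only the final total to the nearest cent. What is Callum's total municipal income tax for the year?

Summerbrook City, 1 January – 22 August 2008: 235 days → $221,000 × 4.15% × 235/366 = $5,888.8046
Laurelgate, 23 August – 31 December 2008: 131 days → $221,000 × 2.6% × 131/366 = $2,056.6284
Total = $7,945.4331

$7,945.43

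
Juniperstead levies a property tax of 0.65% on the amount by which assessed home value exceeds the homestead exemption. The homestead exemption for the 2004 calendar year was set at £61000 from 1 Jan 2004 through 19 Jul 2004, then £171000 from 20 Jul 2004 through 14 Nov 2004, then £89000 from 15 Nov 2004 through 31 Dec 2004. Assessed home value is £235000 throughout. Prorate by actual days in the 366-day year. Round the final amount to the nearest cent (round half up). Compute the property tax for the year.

£877.11

1 Jan – 19 Jul 2004: 201 days, exemption £61000 → (£235000 − £61000) × 0.65% × 201/366 = £621.1230
20 Jul – 14 Nov 2004: 118 days, exemption £171000 → (£235000 − £171000) × 0.65% × 118/366 = £134.1202
15 Nov – 31 Dec 2004: 47 days, exemption £89000 → (£235000 − £89000) × 0.65% × 47/366 = £121.8661
Total = £877.1093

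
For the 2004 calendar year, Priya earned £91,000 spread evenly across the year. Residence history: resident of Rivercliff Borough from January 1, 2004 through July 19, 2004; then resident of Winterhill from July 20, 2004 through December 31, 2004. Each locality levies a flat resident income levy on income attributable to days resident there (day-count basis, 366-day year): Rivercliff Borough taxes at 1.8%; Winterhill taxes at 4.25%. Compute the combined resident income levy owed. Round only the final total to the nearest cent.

£2,643.10

Rivercliff Borough, January 1 – July 19, 2004: 201 days → £91,000 × 1.8% × 201/366 = £899.5574
Winterhill, July 20 – December 31, 2004: 165 days → £91,000 × 4.25% × 165/366 = £1,743.5451
Total = £2,643.1025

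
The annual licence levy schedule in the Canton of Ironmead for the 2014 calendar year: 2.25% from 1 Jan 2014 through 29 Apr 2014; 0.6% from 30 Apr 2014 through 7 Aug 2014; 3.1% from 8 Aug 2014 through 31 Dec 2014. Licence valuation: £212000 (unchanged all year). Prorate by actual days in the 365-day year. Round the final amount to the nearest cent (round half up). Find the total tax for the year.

1 Jan – 29 Apr 2014: 119 days at 2.25% → £212000 × 2.25% × 119/365 = £1555.1507
30 Apr – 7 Aug 2014: 100 days at 0.6% → £212000 × 0.6% × 100/365 = £348.4932
8 Aug – 31 Dec 2014: 146 days at 3.1% → £212000 × 3.1% × 146/365 = £2628.8000
Total = £4532.4438

£4532.44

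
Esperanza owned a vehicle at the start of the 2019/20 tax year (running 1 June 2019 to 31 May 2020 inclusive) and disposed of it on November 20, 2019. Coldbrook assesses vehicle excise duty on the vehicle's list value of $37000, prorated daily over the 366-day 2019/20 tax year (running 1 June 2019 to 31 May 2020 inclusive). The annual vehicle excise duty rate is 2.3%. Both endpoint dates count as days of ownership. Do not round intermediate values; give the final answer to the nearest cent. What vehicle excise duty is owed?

$402.25

Days held (June 1 – November 20, 2019): 173 out of 366
Tax = $37000 × 2.3% × 173/366 = $402.2486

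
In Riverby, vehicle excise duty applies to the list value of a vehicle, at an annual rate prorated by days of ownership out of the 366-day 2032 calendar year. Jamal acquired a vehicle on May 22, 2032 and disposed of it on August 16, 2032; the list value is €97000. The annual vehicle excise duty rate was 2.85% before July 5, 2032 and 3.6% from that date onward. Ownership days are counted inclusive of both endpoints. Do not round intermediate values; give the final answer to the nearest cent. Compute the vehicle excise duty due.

May 22 – July 4, 2032: 44 days at 2.85% → €97000 × 2.85% × 44/366 = €332.3443
July 5 – August 16, 2032: 43 days at 3.6% → €97000 × 3.6% × 43/366 = €410.2623
Total = €742.6066

€742.61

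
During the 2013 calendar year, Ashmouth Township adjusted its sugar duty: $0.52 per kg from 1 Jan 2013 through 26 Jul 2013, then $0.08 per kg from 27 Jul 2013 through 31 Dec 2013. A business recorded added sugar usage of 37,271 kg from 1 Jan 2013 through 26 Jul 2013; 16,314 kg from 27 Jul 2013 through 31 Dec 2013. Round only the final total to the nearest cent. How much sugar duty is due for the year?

1 Jan – 26 Jul 2013: 37,271 kg at $0.52/kg → $19,380.92
27 Jul – 31 Dec 2013: 16,314 kg at $0.08/kg → $1,305.12

$20,686.04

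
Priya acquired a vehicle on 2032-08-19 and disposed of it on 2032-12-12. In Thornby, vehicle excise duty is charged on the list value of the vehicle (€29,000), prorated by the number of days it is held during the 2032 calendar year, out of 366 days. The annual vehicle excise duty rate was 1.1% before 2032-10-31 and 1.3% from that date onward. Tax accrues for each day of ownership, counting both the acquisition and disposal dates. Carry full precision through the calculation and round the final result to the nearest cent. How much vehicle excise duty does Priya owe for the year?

€107.92

2032-08-19 to 2032-10-30: 73 days at 1.1% → €29,000 × 1.1% × 73/366 = €63.6257
2032-10-31 to 2032-12-12: 43 days at 1.3% → €29,000 × 1.3% × 43/366 = €44.2923
Total = €107.9180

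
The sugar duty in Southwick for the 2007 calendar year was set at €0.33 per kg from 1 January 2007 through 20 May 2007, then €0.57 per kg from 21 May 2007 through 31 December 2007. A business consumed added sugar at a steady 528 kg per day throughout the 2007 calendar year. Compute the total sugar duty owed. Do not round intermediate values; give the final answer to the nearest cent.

€92109.60

1 January – 20 May 2007: 140 days × 528 kg/day = 73,920 kg at €0.33/kg → €24393.60
21 May – 31 December 2007: 225 days × 528 kg/day = 118,800 kg at €0.57/kg → €67716.00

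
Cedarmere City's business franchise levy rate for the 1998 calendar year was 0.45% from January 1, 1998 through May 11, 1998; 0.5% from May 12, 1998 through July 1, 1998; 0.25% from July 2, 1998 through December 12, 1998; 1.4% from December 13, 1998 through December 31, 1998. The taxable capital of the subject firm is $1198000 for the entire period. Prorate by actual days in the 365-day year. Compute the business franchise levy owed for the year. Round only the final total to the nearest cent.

$4990.57

January 1 – May 11, 1998: 131 days at 0.45% → $1198000 × 0.45% × 131/365 = $1934.8521
May 12 – July 1, 1998: 51 days at 0.5% → $1198000 × 0.5% × 51/365 = $836.9589
July 2 – December 12, 1998: 164 days at 0.25% → $1198000 × 0.25% × 164/365 = $1345.6986
December 13 – December 31, 1998: 19 days at 1.4% → $1198000 × 1.4% × 19/365 = $873.0630
Total = $4990.5726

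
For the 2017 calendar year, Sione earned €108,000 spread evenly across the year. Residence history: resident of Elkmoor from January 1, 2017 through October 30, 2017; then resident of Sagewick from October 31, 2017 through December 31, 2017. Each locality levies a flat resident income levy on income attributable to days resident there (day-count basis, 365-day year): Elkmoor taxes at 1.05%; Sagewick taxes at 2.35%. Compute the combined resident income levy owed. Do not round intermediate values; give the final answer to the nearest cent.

€1,372.49

Elkmoor, January 1 – October 30, 2017: 303 days → €108,000 × 1.05% × 303/365 = €941.3753
Sagewick, October 31 – December 31, 2017: 62 days → €108,000 × 2.35% × 62/365 = €431.1123
Total = €1,372.4877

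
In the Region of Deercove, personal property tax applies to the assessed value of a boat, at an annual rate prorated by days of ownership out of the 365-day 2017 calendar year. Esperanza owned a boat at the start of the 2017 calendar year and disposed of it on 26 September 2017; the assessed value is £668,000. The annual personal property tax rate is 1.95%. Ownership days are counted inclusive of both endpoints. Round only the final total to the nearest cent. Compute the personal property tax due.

Days held (1 January – 26 September 2017): 269 out of 365
Tax = £668,000 × 1.95% × 269/365 = £9,599.9836

£9,599.98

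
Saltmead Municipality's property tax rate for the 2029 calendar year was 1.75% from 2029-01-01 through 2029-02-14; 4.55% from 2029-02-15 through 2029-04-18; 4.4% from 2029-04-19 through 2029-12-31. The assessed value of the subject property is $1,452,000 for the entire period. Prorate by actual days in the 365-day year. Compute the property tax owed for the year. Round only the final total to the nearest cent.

2029-01-01 to 2029-02-14: 45 days at 1.75% → $1,452,000 × 1.75% × 45/365 = $3,132.7397
2029-02-15 to 2029-04-18: 63 days at 4.55% → $1,452,000 × 4.55% × 63/365 = $11,403.1726
2029-04-19 to 2029-12-31: 257 days at 4.4% → $1,452,000 × 4.4% × 257/365 = $44,984.1534
Total = $59,520.0658

$59,520.07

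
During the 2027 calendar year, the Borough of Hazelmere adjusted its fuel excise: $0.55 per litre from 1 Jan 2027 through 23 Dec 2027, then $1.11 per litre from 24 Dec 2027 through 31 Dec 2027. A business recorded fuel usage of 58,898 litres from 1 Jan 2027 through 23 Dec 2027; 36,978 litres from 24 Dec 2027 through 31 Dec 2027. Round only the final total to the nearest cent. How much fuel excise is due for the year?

$73439.48

1 Jan – 23 Dec 2027: 58,898 litres at $0.55/litre → $32393.90
24 Dec – 31 Dec 2027: 36,978 litres at $1.11/litre → $41045.58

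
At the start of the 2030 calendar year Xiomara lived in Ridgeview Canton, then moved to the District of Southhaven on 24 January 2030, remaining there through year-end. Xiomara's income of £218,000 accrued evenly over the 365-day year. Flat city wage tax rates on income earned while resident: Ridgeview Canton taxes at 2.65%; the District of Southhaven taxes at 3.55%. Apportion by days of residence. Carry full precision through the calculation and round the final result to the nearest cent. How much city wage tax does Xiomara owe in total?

Ridgeview Canton, 1 January – 23 January 2030: 23 days → £218,000 × 2.65% × 23/365 = £364.0301
The District of Southhaven, 24 January – 31 December 2030: 342 days → £218,000 × 3.55% × 342/365 = £7,251.3370
Total = £7,615.3671

£7,615.37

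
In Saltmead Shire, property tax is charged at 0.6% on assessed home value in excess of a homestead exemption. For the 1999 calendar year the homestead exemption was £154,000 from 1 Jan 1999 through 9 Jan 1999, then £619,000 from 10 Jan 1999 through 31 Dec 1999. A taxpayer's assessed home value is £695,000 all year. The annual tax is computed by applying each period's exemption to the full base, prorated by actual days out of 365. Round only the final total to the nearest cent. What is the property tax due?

1 Jan – 9 Jan 1999: 9 days, exemption £154,000 → (£695,000 − £154,000) × 0.6% × 9/365 = £80.0384
10 Jan – 31 Dec 1999: 356 days, exemption £619,000 → (£695,000 − £619,000) × 0.6% × 356/365 = £444.7562
Total = £524.7945

£524.79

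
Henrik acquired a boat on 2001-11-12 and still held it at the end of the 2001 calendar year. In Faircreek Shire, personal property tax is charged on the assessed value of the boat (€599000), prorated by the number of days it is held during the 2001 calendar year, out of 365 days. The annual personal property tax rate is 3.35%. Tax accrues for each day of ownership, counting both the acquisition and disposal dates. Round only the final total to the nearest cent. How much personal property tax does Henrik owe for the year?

Days held (2001-11-12 to 2001-12-31): 50 out of 365
Tax = €599000 × 3.35% × 50/365 = €2748.8356

€2748.84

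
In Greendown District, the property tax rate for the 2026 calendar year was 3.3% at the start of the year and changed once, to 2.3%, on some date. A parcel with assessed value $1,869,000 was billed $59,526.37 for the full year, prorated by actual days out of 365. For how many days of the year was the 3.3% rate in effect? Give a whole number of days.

Let d = days at the first rate; then 365 − d days at the second rate.
$1,869,000 × [3.3%·d + 2.3%·(365−d)] / 365 = $59,526.37
Solving gives d = 323, so the new rate took effect on 20 November 2026.

323 days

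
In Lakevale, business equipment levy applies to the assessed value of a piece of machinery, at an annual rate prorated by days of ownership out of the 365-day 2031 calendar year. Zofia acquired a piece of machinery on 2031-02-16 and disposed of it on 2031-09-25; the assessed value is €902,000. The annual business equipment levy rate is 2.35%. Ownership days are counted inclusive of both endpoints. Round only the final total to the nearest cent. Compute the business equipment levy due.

Days held (2031-02-16 to 2031-09-25): 222 out of 365
Tax = €902,000 × 2.35% × 222/365 = €12,892.4219

€12,892.42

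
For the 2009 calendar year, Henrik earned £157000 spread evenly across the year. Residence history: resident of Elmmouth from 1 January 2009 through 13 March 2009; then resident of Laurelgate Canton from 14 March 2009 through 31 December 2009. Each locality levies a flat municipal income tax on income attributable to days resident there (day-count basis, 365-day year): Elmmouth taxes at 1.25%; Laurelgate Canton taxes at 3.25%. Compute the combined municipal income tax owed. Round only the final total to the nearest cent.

£4483.10

Elmmouth, 1 January – 13 March 2009: 72 days → £157000 × 1.25% × 72/365 = £387.1233
Laurelgate Canton, 14 March – 31 December 2009: 293 days → £157000 × 3.25% × 293/365 = £4095.9795
Total = £4483.1027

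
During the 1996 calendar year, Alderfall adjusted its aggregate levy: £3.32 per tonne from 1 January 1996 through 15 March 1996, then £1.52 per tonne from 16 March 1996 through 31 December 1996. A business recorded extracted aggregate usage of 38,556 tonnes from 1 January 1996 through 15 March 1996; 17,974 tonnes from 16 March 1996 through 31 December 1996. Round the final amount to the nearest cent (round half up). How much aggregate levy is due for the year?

£155,326.40

1 January – 15 March 1996: 38,556 tonnes at £3.32/tonne → £128,005.92
16 March – 31 December 1996: 17,974 tonnes at £1.52/tonne → £27,320.48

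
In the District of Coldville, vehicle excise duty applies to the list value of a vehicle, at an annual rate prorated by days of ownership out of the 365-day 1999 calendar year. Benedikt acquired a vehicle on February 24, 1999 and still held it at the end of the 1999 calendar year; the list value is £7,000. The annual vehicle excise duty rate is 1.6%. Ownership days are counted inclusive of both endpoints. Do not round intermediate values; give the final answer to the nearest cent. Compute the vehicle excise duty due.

Days held (February 24 – December 31, 1999): 311 out of 365
Tax = £7,000 × 1.6% × 311/365 = £95.4301

£95.43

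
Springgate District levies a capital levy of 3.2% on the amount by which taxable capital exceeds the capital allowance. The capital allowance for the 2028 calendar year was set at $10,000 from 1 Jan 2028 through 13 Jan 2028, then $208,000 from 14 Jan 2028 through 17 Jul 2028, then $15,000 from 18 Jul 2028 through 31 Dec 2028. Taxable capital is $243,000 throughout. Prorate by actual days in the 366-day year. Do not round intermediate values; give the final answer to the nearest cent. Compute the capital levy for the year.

1 Jan – 13 Jan 2028: 13 days, exemption $10,000 → ($243,000 − $10,000) × 3.2% × 13/366 = $264.8306
14 Jan – 17 Jul 2028: 186 days, exemption $208,000 → ($243,000 − $208,000) × 3.2% × 186/366 = $569.1803
18 Jul – 31 Dec 2028: 167 days, exemption $15,000 → ($243,000 − $15,000) × 3.2% × 167/366 = $3,329.0492
Total = $4,163.0601

$4,163.06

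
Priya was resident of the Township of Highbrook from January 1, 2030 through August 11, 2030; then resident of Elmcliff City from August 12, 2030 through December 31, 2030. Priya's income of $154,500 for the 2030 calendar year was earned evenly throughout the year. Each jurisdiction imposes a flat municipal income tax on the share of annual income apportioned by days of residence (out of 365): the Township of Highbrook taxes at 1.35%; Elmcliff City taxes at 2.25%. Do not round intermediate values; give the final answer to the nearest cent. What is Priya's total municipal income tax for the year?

$2,626.71

The Township of Highbrook, January 1 – August 11, 2030: 223 days → $154,500 × 1.35% × 223/365 = $1,274.3075
Elmcliff City, August 12 – December 31, 2030: 142 days → $154,500 × 2.25% × 142/365 = $1,352.4041
Total = $2,626.7116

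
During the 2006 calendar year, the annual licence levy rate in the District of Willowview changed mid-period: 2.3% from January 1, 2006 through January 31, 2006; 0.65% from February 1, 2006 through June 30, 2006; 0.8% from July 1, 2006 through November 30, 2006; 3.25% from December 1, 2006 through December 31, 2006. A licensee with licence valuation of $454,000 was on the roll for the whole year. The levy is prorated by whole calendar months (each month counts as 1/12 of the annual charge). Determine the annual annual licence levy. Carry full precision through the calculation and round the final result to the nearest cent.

$4,842.67

January 1 – January 31, 2006: 1 month at 2.3% → $454,000 × 2.3% × 1/12 = $870.1667
February 1 – June 30, 2006: 5 months at 0.65% → $454,000 × 0.65% × 5/12 = $1,229.5833
July 1 – November 30, 2006: 5 months at 0.8% → $454,000 × 0.8% × 5/12 = $1,513.3333
December 1 – December 31, 2006: 1 month at 3.25% → $454,000 × 3.25% × 1/12 = $1,229.5833
Total = $4,842.6667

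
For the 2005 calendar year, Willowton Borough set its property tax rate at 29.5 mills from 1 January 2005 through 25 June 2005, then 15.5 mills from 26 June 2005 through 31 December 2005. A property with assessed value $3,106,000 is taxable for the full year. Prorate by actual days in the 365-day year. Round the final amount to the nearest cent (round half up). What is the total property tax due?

$69,110.63

1 January – 25 June 2005: 176 days at 29.5 mills → $3,106,000 × 2.95% × 176/365 = $44,181.7863
26 June – 31 December 2005: 189 days at 15.5 mills → $3,106,000 × 1.55% × 189/365 = $24,928.8411
Total = $69,110.6274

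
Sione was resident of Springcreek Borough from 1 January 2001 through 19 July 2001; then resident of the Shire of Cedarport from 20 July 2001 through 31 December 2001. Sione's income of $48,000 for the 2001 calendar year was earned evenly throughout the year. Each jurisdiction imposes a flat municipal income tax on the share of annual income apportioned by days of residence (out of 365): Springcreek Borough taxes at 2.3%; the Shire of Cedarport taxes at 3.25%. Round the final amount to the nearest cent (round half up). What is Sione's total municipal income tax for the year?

$1,310.14

Springcreek Borough, 1 January – 19 July 2001: 200 days → $48,000 × 2.3% × 200/365 = $604.9315
The Shire of Cedarport, 20 July – 31 December 2001: 165 days → $48,000 × 3.25% × 165/365 = $705.2055
Total = $1,310.1370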